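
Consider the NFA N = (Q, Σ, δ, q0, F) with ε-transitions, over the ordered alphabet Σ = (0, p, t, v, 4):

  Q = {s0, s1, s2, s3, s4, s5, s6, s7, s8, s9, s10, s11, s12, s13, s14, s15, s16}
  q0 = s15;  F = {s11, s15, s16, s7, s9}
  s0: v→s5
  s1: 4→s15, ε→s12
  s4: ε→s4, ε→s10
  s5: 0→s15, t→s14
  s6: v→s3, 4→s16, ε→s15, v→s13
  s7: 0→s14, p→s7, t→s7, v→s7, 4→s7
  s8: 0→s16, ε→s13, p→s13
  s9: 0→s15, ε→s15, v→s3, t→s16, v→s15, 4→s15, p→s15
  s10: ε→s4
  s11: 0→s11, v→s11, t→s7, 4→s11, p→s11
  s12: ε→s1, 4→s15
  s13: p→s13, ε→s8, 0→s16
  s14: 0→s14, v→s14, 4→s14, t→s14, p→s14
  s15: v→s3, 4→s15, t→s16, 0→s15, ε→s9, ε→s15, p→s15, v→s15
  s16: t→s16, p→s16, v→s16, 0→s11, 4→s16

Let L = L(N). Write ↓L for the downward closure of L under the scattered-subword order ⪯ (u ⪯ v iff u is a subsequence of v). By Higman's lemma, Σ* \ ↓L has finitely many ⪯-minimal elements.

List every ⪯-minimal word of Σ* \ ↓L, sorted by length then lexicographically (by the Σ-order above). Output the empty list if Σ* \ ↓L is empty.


min(Σ*\↓L) = [t0t0].

|Q|=17, |F|=5, |δ|=55 (11 ε).
min D↑ (5 st, q0=0, F={4}): 0:0→0,p→0,t→1,v→0,4→0 1:0→2,p→1,t→1,v→1,4→1 2:0→2,p→2,t→3,v→2,4→2 3:0→4,p→3,t→3,v→3,4→3 4:0→4,p→4,t→4,v→4,4→4 (ε-aug+det+¬).
't0t0': |S_i|=[7, 4, 3, 2, 1] end={s14} — reject; 4/4 del acc.
1 words, ⪯-incomp.


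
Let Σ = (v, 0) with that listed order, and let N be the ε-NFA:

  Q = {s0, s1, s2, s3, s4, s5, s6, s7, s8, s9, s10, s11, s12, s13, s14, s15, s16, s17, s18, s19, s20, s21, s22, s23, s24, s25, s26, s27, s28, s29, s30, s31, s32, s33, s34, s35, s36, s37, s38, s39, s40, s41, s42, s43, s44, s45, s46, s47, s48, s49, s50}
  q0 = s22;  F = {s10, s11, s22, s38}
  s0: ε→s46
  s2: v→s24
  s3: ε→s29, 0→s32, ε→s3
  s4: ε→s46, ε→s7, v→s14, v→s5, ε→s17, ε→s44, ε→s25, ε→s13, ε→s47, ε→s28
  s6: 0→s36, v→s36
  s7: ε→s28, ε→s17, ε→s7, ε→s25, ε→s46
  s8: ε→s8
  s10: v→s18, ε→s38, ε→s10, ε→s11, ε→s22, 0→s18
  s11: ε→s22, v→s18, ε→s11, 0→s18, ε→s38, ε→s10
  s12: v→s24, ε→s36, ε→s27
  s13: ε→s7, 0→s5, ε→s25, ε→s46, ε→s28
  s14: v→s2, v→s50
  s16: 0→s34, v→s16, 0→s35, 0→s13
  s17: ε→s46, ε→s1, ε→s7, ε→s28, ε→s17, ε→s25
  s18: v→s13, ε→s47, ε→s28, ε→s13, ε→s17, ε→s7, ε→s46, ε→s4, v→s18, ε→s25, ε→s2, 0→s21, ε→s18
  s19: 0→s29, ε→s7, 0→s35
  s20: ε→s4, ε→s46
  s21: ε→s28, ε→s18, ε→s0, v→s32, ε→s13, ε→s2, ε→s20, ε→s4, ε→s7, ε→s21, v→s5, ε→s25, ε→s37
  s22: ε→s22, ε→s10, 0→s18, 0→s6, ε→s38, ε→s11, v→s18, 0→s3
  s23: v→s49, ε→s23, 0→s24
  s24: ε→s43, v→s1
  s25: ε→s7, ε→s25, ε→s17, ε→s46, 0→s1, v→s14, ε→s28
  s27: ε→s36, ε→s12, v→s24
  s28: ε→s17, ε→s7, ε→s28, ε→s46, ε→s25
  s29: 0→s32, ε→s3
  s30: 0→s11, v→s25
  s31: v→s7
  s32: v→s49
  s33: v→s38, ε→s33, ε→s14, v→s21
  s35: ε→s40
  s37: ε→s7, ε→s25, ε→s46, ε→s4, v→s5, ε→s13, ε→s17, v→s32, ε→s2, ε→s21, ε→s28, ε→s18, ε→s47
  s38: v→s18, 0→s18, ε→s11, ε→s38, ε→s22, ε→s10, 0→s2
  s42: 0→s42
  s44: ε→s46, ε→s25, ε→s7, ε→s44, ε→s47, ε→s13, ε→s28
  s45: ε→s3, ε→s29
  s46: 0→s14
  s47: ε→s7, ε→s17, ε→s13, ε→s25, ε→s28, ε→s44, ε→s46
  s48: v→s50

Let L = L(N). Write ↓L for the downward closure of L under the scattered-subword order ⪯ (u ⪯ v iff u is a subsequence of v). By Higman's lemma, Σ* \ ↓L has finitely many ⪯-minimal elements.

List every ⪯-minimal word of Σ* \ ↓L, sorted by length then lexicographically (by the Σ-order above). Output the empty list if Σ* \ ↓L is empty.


|Q|=51, |F|=4, |δ|=164 (114 ε).
min D↑ (2 st, q0=0, F={1}): 0:v→1,0→1 1:v→1,0→1.
'v': N↓-sim [31, 24] end={s0,s1,s13,s14,s17,s18,s2,s20,s21,s24,s25,s28,…} ∉↓L; 1/1 deletions ∈↓L.
'0': run [31, 27] end={s0,s1,s13,s14,s17,s18,s2,s20,s21,s24,s25,s28,…} — reject; 1/1 single-dels accept.
2 minimals (antichain).

Antichain: [v, 0].


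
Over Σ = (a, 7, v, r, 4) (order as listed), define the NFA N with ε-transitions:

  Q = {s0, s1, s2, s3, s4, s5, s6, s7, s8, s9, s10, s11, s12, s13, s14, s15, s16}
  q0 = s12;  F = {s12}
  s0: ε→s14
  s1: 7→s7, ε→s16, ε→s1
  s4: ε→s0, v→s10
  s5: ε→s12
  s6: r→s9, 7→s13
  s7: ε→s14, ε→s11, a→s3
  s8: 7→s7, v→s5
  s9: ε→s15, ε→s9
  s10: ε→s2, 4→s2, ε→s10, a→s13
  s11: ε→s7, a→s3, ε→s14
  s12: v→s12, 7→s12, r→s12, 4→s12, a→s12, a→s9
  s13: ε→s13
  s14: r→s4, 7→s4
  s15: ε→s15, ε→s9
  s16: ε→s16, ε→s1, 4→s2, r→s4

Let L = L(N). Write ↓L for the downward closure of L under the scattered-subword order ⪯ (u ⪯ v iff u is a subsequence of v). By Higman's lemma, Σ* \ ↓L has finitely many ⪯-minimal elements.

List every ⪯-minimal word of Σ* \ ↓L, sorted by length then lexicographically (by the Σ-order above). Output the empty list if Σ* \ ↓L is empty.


|Q|=17, |F|=1, |δ|=38 (18 ε).
min D↑ (1 st, q0=0, F={}): 0:a→0,7→0,v→0,r→0,4→0 [Hopcroft].
L(D↑) = ∅ ⇒ ↓L = Σ*.

Antichain: [].


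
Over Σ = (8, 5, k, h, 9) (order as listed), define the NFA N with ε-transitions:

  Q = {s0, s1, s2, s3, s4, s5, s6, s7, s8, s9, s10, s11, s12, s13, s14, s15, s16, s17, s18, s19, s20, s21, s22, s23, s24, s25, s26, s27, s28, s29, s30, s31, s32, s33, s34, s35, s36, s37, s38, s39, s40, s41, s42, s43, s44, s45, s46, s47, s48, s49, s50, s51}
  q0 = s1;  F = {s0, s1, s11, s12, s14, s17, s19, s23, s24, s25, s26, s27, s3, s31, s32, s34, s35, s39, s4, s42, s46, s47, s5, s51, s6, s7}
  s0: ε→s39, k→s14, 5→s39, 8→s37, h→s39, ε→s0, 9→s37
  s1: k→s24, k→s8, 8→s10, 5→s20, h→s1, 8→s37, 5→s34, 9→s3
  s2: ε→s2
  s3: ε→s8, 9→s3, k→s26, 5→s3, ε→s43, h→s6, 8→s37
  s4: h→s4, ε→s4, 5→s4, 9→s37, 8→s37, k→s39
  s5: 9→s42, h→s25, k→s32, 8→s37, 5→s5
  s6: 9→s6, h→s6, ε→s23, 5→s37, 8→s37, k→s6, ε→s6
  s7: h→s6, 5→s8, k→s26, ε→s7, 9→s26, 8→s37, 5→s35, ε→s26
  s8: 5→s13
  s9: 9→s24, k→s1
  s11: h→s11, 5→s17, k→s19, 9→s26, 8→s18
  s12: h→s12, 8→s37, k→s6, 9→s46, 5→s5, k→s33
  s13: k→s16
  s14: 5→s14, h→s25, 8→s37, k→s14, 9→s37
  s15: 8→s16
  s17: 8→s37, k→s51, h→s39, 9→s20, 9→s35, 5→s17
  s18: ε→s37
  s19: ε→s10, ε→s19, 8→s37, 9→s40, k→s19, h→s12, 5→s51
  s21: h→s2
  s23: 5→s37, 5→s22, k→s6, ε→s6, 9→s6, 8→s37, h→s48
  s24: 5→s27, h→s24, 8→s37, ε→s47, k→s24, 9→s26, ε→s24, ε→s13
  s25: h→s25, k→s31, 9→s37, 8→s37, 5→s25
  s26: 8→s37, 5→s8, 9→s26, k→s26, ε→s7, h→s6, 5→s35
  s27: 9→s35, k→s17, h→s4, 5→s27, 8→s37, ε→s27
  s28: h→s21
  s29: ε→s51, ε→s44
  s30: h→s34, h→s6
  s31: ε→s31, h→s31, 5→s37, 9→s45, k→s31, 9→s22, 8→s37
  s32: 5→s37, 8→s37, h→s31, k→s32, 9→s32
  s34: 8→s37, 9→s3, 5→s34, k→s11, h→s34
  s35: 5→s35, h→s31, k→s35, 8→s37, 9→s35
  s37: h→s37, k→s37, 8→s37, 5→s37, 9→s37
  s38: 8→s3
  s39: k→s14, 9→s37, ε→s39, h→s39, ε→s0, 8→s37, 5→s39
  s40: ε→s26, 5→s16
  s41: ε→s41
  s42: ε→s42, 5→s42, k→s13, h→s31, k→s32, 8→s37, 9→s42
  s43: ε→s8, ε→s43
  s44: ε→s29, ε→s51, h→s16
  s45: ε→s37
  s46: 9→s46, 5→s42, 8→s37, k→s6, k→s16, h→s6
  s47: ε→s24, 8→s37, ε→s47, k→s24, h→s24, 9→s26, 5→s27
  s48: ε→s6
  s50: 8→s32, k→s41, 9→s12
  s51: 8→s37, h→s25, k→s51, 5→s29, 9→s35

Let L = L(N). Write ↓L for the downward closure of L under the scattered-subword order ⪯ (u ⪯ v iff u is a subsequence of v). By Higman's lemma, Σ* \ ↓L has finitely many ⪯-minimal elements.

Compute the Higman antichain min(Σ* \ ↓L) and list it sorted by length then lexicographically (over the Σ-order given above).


min(Σ*\↓L) = [8, 9h5, k5h9, 5kkhk5].

|Q|=52, |F|=26, |δ|=196 (35 ε).
min D↑ (23 st, q0=0, F={1}): 0:8→1,5→2,k→3,h→0,9→4 1:8→1,5→1,k→1,h→1,9→1 2:8→1,5→2,k→5,h→2,9→4 3:8→1,5→6,k→3,h→3,9→7 4:8→1,5→4,k→7,h→8,9→4 5:8→1,5→9,k→10,h→5,9→7 6:8→1,5→6,k→9,h→11,9→12 7:8→1,5→12,k→7,h→8,9→7 8:8→1,5→1,k→8,h→8,9→8 9:8→1,5→9,k→13,h→14,9→12 10:8→1,5→13,k→10,h→15,9→7 11:8→1,5→11,k→14,h→11,9→1 12:8→1,5→12,k→12,h→16,9→12 13:8→1,5→13,k→13,h→17,9→12 14:8→1,5→14,k→18,h→14,9→1 15:8→1,5→19,k→8,h→15,9→20 16:8→1,5→1,k→16,h→16,9→1 17:8→1,5→17,k→16,h→17,9→1 18:8→1,5→18,k→18,h→17,9→1 19:8→1,5→19,k→21,h→17,9→22 20:8→1,5→22,k→8,h→8,9→20 21:8→1,5→1,k→21,h→16,9→21 22:8→1,5→22,k→21,h→16,9→22 (ε-aug+det+¬).
'8': N↓-sim [41, 3] end={s10,s18,s37} — reject; 1/1 single-dels accept.
'9h5': N↓-sim [41, 20, 7, 2] end={s22,s37} ∉↓L; 3/3 single-dels accept.
'k5h9': run [41, 37, 22, 10, 3] end={s22,s37,s45} ∉↓L; 4/4 del acc.
'5kkhk5': |S_i|=[41, 38, 33, 27, 16, 11, 2] end={s22,s37} ∉↓L; 6/6 single-dels accept.
4 words, ⪯-incomp.


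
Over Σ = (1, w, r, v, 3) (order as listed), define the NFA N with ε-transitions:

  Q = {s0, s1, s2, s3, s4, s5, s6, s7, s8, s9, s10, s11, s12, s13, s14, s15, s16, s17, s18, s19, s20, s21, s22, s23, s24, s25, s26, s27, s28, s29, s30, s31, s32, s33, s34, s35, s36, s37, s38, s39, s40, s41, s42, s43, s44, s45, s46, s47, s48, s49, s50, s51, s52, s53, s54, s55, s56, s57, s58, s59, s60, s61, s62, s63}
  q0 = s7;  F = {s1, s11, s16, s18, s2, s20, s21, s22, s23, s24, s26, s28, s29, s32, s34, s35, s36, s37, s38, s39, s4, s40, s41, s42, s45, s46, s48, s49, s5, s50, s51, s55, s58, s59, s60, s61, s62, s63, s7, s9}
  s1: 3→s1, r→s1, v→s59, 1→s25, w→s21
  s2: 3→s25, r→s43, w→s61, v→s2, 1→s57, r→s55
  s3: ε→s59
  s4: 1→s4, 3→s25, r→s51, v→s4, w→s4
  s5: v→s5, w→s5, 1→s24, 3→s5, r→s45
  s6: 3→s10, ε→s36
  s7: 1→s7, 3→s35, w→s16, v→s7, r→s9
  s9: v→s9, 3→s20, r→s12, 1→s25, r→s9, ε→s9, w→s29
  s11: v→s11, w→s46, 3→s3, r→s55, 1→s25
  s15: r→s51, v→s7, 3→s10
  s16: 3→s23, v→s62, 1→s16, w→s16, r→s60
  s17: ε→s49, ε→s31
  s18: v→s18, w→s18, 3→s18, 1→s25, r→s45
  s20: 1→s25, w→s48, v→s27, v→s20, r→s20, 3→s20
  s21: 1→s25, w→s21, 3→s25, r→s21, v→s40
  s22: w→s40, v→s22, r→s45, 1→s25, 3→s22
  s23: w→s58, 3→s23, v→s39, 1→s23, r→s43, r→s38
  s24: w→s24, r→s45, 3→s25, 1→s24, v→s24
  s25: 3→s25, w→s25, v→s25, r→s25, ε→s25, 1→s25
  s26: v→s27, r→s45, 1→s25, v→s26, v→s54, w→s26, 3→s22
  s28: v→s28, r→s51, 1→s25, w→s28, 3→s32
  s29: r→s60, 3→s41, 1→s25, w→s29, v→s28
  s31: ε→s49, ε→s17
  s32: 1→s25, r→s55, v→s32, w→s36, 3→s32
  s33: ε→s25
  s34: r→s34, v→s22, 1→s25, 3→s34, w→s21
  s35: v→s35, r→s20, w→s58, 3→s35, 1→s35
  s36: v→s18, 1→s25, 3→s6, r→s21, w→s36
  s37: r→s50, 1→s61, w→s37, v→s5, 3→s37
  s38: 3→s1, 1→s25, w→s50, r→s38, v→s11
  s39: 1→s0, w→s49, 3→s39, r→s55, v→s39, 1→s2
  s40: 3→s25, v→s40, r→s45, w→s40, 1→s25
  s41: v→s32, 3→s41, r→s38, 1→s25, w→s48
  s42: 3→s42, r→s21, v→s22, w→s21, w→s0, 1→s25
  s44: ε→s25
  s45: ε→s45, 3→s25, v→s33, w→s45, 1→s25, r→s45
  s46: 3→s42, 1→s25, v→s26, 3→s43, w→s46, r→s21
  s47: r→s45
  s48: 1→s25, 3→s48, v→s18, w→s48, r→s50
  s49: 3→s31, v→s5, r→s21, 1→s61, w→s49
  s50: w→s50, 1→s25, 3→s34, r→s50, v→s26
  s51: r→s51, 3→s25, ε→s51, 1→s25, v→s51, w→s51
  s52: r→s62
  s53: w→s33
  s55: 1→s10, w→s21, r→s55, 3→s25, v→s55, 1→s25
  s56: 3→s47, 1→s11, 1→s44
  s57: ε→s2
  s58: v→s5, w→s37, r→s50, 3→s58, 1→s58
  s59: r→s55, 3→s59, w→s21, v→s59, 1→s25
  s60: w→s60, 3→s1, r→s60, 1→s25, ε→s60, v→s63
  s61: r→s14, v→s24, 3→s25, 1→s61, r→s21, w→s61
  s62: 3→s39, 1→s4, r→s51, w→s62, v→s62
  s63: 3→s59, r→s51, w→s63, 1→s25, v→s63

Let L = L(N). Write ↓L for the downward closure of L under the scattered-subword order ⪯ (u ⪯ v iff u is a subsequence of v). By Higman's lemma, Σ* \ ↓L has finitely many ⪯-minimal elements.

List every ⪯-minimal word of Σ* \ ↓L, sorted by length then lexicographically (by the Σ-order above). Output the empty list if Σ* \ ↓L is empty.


|Q|=64, |F|=40, |δ|=240 (14 ε).
min D↑ (41 st, q0=0, F={7}): 0:1→0,w→1,r→2,v→0,3→3 1:1→1,w→1,r→4,v→5,3→6 2:1→7,w→8,r→2,v→2,3→9 3:1→3,w→10,r→9,v→3,3→3 4:1→7,w→4,r→4,v→11,3→12 5:1→13,w→5,r→14,v→5,3→15 6:1→6,w→10,r→16,v→15,3→6 7:1→7,w→7,r→7,v→7,3→7 8:1→7,w→8,r→4,v→17,3→18 9:1→7,w→19,r→9,v→9,3→9 10:1→10,w→20,r→21,v→22,3→10 11:1→7,w→11,r→14,v→11,3→23 12:1→7,w→24,r→12,v→23,3→12 13:1→13,w→13,r→14,v→13,3→7 14:1→7,w→14,r→14,v→14,3→7 15:1→25,w→26,r→27,v→15,3→15 16:1→7,w→21,r→16,v→28,3→12 17:1→7,w→17,r→14,v→17,3→29 18:1→7,w→19,r→16,v→29,3→18 19:1→7,w→19,r→21,v→30,3→19 20:1→31,w→20,r→21,v→22,3→20 21:1→7,w→21,r→21,v→32,3→33 22:1→34,w→22,r→35,v→22,3→22 23:1→7,w→24,r→27,v→23,3→23 24:1→7,w→24,r→24,v→36,3→7 25:1→25,w→31,r→27,v→25,3→7 26:1→31,w→26,r→24,v→22,3→26 27:1→7,w→24,r→27,v→27,3→7 28:1→7,w→37,r→27,v→28,3→23 29:1→7,w→38,r→27,v→29,3→29 30:1→7,w→30,r→35,v→30,3→30 31:1→31,w→31,r→24,v→34,3→7 32:1→7,w→32,r→35,v→32,3→39 33:1→7,w→24,r→33,v→39,3→33 34:1→34,w→34,r→35,v→34,3→7 35:1→7,w→35,r→35,v→7,3→7 36:1→7,w→36,r→35,v→36,3→7 37:1→7,w→37,r→24,v→32,3→40 38:1→7,w→38,r→24,v→30,3→38 39:1→7,w→36,r→35,v→39,3→39 40:1→7,w→24,r→24,v→39,3→40 [Hopcroft].
'r1': run [54, 37, 2] end={s10,s25} rej; 2/2 single-dels accept.
'wv13': run [54, 49, 37, 16, 1] end={s25} — reject; 4/4 deletions ∈↓L.
'wvr3': run [54, 49, 37, 10, 1] end={s25} rej; 4/4 single-dels accept.
'wr3w3': |S_i|=[54, 49, 26, 15, 6, 1] end={s25} rej; 5/5 deletions ∈↓L.
'3ww13': N↓-sim [54, 43, 29, 28, 8, 1] end={s25} — reject; 5/5 del acc.
'3wvrv': run [54, 43, 29, 11, 3, 2] end={s25,s33} ∉↓L; 5/5 deletions ∈↓L.
6 minimals (antichain).

A = [r1, wv13, wvr3, wr3w3, 3ww13, 3wvrv].


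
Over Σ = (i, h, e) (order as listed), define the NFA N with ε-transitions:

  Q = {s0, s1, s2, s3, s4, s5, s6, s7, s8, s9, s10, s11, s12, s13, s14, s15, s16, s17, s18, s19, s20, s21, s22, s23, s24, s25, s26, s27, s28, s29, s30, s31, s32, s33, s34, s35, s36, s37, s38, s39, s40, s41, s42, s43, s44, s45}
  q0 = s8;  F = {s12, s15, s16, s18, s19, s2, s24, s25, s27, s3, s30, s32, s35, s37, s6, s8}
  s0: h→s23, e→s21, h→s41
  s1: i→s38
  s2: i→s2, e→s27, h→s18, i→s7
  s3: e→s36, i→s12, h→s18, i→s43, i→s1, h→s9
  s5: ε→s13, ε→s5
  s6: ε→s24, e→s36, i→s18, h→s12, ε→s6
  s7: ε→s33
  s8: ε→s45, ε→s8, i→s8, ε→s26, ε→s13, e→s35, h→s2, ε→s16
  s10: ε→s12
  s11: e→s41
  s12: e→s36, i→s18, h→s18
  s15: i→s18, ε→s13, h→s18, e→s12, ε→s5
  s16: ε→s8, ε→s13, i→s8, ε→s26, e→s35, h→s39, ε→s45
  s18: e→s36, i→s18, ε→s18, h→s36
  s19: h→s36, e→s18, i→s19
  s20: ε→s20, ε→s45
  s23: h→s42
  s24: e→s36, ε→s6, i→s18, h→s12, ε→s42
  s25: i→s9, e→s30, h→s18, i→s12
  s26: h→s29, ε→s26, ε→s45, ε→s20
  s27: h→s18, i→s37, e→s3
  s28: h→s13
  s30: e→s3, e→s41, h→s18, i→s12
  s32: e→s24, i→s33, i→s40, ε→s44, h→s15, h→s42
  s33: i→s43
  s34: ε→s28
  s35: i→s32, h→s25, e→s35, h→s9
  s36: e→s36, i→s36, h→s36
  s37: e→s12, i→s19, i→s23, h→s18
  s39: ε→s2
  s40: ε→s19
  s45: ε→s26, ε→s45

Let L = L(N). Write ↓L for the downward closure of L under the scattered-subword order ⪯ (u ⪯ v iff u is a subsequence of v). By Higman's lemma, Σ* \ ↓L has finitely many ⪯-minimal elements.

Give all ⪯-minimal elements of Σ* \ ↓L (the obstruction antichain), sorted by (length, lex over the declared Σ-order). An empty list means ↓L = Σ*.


|Q|=46, |F|=16, |δ|=101 (31 ε).
min D↑ (15 st, q0=0, F={7}): 0:i→0,h→1,e→2 1:i→1,h→3,e→4 2:i→5,h→6,e→2 3:i→3,h→7,e→7 4:i→8,h→3,e→9 5:i→10,h→11,e→12 6:i→13,h→3,e→14 7:i→7,h→7,e→7 8:i→10,h→3,e→13 9:i→13,h→3,e→7 10:i→10,h→7,e→3 11:i→3,h→3,e→13 12:i→3,h→13,e→7 13:i→3,h→3,e→7 14:i→13,h→3,e→9 (ε-aug+det+¬).
'hhh': N↓-sim [35, 24, 4, 1] end={s36} — reject; 3/3 single-dels accept.
'hhe': N↓-sim [35, 24, 4, 1] end={s36} rej; 3/3 del acc.
'heee': run [35, 24, 15, 9, 1] end={s36} — reject; 4/4 single-dels accept.
'eiih': |S_i|=[35, 26, 20, 9, 2] end={s36,s42} — reject; 4/4 single-dels accept.
'eiee': N↓-sim [35, 26, 20, 6, 1] end={s36} — reject; 4/4 single-dels accept.
'ehie': N↓-sim [35, 26, 15, 7, 1] end={s36} rej; 4/4 deletions ∈↓L.
6 minimals (antichain).

min(Σ*\↓L) = [hhh, hhe, heee, eiih, eiee, ehie].


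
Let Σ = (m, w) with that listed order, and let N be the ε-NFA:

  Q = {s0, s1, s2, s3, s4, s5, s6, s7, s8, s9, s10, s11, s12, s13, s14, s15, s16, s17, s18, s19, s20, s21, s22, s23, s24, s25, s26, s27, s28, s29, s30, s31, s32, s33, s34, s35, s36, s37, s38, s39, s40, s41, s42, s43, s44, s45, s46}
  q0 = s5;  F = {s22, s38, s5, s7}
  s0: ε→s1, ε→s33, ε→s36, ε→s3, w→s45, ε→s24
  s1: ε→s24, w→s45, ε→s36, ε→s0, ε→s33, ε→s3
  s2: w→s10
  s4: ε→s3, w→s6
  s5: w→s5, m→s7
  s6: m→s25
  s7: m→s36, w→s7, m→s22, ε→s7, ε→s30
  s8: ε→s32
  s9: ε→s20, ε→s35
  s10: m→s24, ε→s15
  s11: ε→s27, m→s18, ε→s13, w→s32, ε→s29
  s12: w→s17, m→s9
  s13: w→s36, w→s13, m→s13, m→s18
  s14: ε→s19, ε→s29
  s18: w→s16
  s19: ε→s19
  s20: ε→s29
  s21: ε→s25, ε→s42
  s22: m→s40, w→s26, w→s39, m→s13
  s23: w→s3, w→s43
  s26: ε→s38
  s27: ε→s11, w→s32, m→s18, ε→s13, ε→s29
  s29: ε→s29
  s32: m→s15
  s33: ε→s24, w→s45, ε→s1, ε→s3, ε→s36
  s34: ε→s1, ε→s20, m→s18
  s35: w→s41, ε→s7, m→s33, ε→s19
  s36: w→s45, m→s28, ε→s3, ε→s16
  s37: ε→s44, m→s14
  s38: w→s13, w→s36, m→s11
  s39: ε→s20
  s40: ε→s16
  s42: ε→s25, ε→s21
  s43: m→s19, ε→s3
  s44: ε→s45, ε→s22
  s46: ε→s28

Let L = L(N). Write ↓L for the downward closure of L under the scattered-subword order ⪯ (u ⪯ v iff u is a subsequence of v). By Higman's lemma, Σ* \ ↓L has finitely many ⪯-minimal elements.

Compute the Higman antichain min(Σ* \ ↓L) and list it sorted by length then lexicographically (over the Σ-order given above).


|Q|=47, |F|=4, |δ|=90 (50 ε).
min D↑ (5 st, q0=0, F={3}): 0:m→1,w→0 1:m→2,w→1 2:m→3,w→4 3:m→3,w→3 4:m→3,w→3.
'mmm': |S_i|=[21, 20, 18, 13] end={s11,s13,s15,s16,s18,s27,s28,s29,s3,s32,s36,s40,…} — reject; 3/3 deletions ∈↓L.
'mmww': |S_i|=[21, 20, 18, 16, 9] end={s13,s15,s16,s18,s28,s3,s32,s36,s45} ∉↓L; 4/4 deletions ∈↓L.
2 obstructions.

min(Σ*\↓L) = [mmm, mmww].


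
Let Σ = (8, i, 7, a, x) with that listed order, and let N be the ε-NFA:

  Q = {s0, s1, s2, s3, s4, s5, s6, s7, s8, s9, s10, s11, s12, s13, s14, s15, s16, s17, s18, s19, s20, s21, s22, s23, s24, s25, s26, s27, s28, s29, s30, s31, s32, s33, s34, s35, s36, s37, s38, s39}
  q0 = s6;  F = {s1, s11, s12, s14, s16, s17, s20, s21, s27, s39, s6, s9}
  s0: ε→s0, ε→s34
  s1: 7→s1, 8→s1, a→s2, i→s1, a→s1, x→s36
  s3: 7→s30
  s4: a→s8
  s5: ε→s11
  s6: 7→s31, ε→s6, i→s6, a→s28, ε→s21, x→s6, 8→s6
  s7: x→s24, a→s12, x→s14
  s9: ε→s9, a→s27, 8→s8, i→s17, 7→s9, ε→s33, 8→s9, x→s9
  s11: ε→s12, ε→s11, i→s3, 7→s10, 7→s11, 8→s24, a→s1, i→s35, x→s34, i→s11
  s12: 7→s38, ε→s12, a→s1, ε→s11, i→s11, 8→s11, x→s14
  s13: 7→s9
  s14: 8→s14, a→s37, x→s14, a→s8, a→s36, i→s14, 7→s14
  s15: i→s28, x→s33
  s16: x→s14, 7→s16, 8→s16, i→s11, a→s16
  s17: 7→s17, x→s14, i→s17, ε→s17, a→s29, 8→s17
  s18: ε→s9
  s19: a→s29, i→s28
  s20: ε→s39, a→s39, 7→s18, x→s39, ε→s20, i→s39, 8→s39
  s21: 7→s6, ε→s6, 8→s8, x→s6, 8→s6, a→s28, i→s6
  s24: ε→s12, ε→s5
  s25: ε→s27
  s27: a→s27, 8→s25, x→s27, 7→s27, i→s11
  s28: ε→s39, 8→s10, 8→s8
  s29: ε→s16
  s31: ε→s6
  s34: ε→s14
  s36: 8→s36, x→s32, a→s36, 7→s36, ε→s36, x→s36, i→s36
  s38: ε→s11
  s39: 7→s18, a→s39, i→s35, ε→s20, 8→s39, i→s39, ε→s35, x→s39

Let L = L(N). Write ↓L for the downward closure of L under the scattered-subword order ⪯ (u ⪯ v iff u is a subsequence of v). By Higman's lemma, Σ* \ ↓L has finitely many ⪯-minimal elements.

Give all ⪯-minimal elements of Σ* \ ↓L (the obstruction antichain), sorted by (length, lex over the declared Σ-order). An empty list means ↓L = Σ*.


|Q|=40, |F|=12, |δ|=114 (27 ε).
min D↑ (10 st, q0=0, F={8}): 0:8→0,i→0,7→0,a→1,x→0 1:8→1,i→1,7→2,a→1,x→1 2:8→2,i→3,7→2,a→4,x→2 3:8→3,i→3,7→3,a→5,x→6 4:8→4,i→7,7→4,a→4,x→4 5:8→5,i→7,7→5,a→5,x→6 6:8→6,i→6,7→6,a→8,x→6 7:8→7,i→7,7→7,a→9,x→6 8:8→8,i→8,7→8,a→8,x→8 9:8→9,i→9,7→9,a→9,x→8 [Hopcroft].
'a7ixa': run [31, 28, 25, 20, 6, 4] end={s32,s36,s37,s8} rej; 5/5 del acc.
'a7aiax': run [31, 28, 25, 21, 17, 6, 2] end={s32,s36} ∉↓L; 6/6 deletions ∈↓L.
2 minimals (antichain).

Antichain: [a7ixa, a7aiax].


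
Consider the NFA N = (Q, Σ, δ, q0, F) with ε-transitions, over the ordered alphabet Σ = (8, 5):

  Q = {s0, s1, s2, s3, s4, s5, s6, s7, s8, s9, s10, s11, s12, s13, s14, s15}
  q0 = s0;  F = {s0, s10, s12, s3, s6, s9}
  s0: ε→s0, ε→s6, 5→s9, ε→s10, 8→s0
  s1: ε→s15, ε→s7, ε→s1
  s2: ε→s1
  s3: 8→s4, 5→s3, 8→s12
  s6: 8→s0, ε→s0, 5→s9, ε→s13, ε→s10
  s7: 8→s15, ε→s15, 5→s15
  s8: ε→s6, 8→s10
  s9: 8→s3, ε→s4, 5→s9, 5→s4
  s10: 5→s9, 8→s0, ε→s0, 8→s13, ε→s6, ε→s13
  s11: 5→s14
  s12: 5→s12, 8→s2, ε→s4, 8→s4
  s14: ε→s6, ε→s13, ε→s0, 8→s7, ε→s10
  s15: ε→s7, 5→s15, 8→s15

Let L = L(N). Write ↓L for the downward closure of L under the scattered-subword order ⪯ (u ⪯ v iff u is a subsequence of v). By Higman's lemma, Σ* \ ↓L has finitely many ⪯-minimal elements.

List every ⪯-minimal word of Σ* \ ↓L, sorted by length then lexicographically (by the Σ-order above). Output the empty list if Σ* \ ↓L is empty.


|Q|=16, |F|=6, |δ|=45 (22 ε).
min D↑ (5 st, q0=0, F={4}): 0:8→0,5→1 1:8→2,5→1 2:8→3,5→2 3:8→4,5→3 4:8→4,5→4 [Hopcroft].
'5888': N↓-sim [12, 8, 7, 6, 5] end={s1,s15,s2,s4,s7} rej; 4/4 single-dels accept.
1 obstructions.

min(Σ*\↓L) = [5888].


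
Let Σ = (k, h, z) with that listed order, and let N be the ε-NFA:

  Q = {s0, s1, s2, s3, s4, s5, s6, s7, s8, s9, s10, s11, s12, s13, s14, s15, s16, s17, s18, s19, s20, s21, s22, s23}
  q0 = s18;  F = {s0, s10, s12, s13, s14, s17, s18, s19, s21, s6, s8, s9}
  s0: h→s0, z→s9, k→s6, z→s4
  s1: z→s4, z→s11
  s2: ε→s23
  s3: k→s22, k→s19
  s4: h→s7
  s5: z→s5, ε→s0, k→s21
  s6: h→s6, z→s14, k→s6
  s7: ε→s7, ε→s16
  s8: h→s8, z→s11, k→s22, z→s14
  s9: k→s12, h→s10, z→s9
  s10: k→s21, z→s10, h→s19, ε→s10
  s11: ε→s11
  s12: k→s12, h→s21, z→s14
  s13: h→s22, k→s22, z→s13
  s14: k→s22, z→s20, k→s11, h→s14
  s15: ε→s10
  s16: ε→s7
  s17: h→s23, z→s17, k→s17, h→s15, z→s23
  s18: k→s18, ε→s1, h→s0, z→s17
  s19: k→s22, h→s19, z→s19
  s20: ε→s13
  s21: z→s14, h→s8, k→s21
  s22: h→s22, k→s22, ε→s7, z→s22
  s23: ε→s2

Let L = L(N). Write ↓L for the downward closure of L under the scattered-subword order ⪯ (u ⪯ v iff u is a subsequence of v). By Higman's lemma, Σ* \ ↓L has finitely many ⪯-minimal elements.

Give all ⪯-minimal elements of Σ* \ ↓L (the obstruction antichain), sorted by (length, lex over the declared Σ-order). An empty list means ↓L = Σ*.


min(Σ*\↓L) = [hkzk, zhhk, hkzzh].

|Q|=24, |F|=12, |δ|=63 (12 ε).
min D↑ (13 st, q0=0, F={10}): 0:k→0,h→1,z→2 1:k→3,h→1,z→4 2:k→2,h→5,z→2 3:k→3,h→3,z→6 4:k→7,h→5,z→4 5:k→8,h→9,z→5 6:k→10,h→6,z→11 7:k→7,h→8,z→6 8:k→8,h→12,z→6 9:k→10,h→9,z→9 10:k→10,h→10,z→10 11:k→10,h→10,z→11 12:k→10,h→12,z→6 [Hopcroft].
'hkzk': |S_i|=[22, 19, 11, 7, 4] end={s11,s16,s22,s7} ∉↓L; 4/4 single-dels accept.
'zhhk': run [22, 18, 14, 9, 4] end={s11,s16,s22,s7} rej; 4/4 single-dels accept.
'hkzzh': run [22, 19, 11, 7, 5, 3] end={s16,s22,s7} ∉↓L; 5/5 deletions ∈↓L.
3 obstructions.


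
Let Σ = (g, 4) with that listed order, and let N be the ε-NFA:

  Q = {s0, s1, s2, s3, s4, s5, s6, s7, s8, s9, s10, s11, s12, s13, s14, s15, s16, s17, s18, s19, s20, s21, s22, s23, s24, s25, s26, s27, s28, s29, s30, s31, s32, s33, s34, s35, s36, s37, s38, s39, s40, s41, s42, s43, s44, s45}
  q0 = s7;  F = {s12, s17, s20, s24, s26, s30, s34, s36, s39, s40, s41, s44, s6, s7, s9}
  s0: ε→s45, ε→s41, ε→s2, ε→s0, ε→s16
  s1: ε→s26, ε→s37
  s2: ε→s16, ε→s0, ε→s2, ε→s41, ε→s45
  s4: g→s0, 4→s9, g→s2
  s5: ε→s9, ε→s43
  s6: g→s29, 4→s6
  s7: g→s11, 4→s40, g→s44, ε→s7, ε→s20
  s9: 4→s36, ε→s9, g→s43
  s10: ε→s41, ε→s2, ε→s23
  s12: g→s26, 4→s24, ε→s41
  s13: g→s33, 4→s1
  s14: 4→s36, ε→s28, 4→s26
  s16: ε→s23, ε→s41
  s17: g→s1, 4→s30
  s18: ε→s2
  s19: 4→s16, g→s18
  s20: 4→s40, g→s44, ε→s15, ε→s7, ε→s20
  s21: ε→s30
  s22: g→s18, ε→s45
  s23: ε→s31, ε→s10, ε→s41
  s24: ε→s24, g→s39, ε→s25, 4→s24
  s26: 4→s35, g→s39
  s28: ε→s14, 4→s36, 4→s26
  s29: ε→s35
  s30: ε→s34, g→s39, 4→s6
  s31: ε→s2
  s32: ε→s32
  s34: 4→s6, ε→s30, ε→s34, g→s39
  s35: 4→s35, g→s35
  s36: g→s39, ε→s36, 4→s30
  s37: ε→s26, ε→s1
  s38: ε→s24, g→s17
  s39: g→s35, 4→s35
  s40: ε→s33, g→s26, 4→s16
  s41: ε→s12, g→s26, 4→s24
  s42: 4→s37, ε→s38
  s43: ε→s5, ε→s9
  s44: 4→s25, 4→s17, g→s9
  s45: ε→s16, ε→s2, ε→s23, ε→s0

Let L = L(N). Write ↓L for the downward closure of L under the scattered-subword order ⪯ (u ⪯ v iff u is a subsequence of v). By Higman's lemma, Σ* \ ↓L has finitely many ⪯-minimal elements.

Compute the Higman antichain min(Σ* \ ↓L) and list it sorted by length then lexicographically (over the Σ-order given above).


|Q|=46, |F|=15, |δ|=103 (55 ε).
min D↑ (13 st, q0=0, F={10}): 0:g→1,4→2 1:g→3,4→4 2:g→5,4→6 3:g→3,4→7 4:g→5,4→8 5:g→9,4→10 6:g→5,4→11 7:g→9,4→8 8:g→9,4→12 9:g→10,4→10 10:g→10,4→10 11:g→9,4→11 12:g→10,4→12.
'4g4': |S_i|=[32, 24, 6, 1] end={s35} rej; 3/3 deletions ∈↓L.
'4ggg': run [32, 24, 6, 2, 1] end={s35} — reject; 4/4 del acc.
'gg4gg': run [32, 17, 13, 7, 3, 1] end={s35} ∉↓L; 5/5 del acc.
'g44gg': |S_i|=[32, 17, 12, 6, 3, 1] end={s35} ∉↓L; 5/5 single-dels accept.
'g444g': |S_i|=[32, 17, 12, 6, 3, 2] end={s29,s35} ∉↓L; 5/5 del acc.
'444gg': |S_i|=[32, 24, 18, 6, 3, 1] end={s35} ∉↓L; 5/5 single-dels accept.
6 minimals (antichain).

A = [4g4, 4ggg, gg4gg, g44gg, g444g, 444gg].


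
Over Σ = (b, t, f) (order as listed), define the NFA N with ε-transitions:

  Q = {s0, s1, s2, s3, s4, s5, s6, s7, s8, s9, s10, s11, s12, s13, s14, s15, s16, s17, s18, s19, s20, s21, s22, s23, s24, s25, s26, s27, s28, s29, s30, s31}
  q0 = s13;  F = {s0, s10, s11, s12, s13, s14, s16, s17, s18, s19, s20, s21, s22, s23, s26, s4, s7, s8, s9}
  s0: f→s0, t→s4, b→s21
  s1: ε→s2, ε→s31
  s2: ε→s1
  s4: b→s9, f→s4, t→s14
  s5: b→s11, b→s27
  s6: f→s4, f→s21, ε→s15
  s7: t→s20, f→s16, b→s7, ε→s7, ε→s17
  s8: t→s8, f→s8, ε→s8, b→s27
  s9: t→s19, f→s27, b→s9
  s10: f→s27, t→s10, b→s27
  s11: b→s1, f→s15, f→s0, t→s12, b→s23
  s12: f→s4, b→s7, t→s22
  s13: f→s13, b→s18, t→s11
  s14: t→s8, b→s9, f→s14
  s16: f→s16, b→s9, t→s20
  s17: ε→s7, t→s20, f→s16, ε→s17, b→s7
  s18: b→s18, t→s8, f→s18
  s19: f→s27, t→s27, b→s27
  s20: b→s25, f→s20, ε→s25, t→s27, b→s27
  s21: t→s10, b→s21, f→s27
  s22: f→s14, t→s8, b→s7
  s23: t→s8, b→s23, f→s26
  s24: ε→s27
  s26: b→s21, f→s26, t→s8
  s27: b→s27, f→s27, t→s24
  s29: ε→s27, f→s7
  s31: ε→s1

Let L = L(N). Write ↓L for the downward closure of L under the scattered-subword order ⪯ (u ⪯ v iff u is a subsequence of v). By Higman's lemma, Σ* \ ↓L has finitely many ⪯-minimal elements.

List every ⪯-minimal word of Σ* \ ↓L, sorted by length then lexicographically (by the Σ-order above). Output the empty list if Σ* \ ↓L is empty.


A = [btb, tfbf, ttbtt, ttttb].

|Q|=32, |F|=19, |δ|=81 (13 ε).
min D↑ (19 st, q0=0, F={7}): 0:b→1,t→2,f→0 1:b→1,t→3,f→1 2:b→4,t→5,f→6 3:b→7,t→3,f→3 4:b→4,t→3,f→8 5:b→9,t→10,f→11 6:b→12,t→11,f→6 7:b→7,t→7,f→7 8:b→12,t→3,f→8 9:b→9,t→13,f→14 10:b→9,t→3,f→15 11:b→16,t→15,f→11 12:b→12,t→17,f→7 13:b→7,t→7,f→13 14:b→16,t→13,f→14 15:b→16,t→3,f→15 16:b→16,t→18,f→7 17:b→7,t→17,f→7 18:b→7,t→7,f→7.
'btb': run [26, 18, 7, 3] end={s24,s25,s27} ∉↓L; 3/3 single-dels accept.
'tfbf': N↓-sim [26, 24, 15, 7, 2] end={s24,s27} rej; 4/4 single-dels accept.
'ttbtt': N↓-sim [26, 24, 15, 9, 5, 2] end={s24,s27} rej; 5/5 del acc.
'ttttb': run [26, 24, 15, 13, 7, 3] end={s24,s25,s27} — reject; 5/5 deletions ∈↓L.
4 words, ⪯-incomp.


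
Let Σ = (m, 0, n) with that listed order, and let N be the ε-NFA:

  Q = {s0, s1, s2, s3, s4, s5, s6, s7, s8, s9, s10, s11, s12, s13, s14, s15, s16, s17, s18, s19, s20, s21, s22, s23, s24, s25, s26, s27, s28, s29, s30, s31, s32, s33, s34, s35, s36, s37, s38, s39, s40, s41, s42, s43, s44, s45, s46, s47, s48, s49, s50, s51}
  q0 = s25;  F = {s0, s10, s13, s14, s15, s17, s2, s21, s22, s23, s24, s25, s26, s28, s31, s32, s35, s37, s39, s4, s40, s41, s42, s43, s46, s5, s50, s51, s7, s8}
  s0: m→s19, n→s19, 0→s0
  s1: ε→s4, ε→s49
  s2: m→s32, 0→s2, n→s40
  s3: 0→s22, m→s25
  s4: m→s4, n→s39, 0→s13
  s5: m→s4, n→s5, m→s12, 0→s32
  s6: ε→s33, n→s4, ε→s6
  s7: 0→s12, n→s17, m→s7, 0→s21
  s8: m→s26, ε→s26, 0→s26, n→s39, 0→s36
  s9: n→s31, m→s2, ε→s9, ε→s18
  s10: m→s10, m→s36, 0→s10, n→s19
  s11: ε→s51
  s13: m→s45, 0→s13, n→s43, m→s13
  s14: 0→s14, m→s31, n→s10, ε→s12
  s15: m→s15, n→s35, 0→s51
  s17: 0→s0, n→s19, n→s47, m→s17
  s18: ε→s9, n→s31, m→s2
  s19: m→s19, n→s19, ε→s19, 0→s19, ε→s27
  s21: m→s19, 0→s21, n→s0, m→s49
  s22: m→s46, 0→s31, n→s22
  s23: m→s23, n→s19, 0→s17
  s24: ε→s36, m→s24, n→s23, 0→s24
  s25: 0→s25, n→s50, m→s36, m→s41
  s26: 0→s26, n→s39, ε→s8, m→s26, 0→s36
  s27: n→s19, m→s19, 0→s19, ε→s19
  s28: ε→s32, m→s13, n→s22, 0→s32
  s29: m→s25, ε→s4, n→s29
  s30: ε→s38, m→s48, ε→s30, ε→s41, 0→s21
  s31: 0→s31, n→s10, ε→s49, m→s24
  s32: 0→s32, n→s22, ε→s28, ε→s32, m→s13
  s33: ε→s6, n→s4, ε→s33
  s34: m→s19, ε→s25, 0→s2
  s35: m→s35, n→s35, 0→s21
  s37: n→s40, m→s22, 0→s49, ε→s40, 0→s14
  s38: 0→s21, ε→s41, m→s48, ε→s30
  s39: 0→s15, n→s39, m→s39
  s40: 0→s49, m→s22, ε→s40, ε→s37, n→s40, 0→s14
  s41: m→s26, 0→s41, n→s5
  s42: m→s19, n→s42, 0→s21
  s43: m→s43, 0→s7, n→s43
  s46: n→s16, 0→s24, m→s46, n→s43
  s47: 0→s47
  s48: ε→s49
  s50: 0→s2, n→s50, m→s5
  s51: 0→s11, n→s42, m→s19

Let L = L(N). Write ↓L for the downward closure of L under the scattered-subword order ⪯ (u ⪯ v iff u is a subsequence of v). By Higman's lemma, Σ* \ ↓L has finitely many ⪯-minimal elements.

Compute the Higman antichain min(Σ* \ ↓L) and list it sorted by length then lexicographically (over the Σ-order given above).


min(Σ*\↓L) = [mmn00m, n0n0nn].

|Q|=52, |F|=30, |δ|=157 (32 ε).
min D↑ (28 st, q0=0, F={20}): 0:m→1,0→0,n→2 1:m→3,0→1,n→4 2:m→4,0→5,n→2 3:m→3,0→3,n→6 4:m→7,0→8,n→4 5:m→8,0→5,n→9 6:m→6,0→10,n→6 7:m→7,0→11,n→6 8:m→11,0→8,n→12 9:m→12,0→13,n→9 10:m→10,0→14,n→15 11:m→11,0→11,n→16 12:m→17,0→18,n→12 13:m→18,0→13,n→19 14:m→20,0→14,n→21 15:m→15,0→22,n→15 16:m→16,0→23,n→16 17:m→17,0→24,n→16 18:m→24,0→18,n→19 19:m→19,0→19,n→20 20:m→20,0→20,n→20 21:m→20,0→22,n→21 22:m→20,0→22,n→25 23:m→23,0→22,n→26 24:m→24,0→24,n→27 25:m→20,0→25,n→20 26:m→26,0→25,n→20 27:m→27,0→26,n→20 (ε-aug+det+¬).
'mmn00m': run [39, 33, 27, 18, 14, 10, 3] end={s19,s27,s49} — reject; 6/6 del acc.
'n0n0nn': N↓-sim [39, 35, 31, 23, 15, 8, 3] end={s19,s27,s47} ∉↓L; 6/6 del acc.
2 obstructions.


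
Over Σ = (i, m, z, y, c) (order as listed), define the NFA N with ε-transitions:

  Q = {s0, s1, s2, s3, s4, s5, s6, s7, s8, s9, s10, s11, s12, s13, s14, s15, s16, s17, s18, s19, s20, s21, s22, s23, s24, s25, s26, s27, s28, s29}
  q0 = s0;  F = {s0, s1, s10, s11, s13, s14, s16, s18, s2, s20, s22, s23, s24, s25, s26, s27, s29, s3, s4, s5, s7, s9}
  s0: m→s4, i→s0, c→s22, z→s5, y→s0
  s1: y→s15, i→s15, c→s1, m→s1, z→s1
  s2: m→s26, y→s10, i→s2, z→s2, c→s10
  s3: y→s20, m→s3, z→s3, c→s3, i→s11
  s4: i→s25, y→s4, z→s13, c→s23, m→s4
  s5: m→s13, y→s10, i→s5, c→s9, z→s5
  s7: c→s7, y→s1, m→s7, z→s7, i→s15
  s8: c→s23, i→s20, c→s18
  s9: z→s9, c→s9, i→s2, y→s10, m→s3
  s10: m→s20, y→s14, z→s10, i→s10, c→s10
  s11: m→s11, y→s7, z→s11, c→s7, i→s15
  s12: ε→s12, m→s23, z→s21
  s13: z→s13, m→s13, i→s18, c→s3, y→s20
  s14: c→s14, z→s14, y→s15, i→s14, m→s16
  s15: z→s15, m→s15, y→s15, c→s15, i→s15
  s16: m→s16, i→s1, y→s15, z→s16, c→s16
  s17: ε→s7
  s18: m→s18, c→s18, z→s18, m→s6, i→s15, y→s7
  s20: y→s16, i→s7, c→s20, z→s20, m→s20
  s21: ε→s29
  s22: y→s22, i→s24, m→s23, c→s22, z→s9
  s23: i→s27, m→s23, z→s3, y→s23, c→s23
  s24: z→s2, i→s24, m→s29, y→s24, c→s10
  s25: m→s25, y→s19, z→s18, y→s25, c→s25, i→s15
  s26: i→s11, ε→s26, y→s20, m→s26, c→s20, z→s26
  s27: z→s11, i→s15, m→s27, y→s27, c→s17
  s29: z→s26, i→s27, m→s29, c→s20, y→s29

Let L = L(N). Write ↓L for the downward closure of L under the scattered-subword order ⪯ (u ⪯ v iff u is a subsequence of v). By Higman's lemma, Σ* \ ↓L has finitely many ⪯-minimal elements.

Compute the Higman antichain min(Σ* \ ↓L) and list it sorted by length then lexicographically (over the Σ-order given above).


|Q|=30, |F|=22, |δ|=126 (4 ε).
min D↑ (23 st, q0=0, F={10}): 0:i→0,m→1,z→2,y→0,c→3 1:i→4,m→1,z→5,y→1,c→6 2:i→2,m→5,z→2,y→7,c→8 3:i→9,m→6,z→8,y→3,c→3 4:i→10,m→4,z→11,y→4,c→4 5:i→11,m→5,z→5,y→12,c→13 6:i→14,m→6,z→13,y→6,c→6 7:i→7,m→12,z→7,y→15,c→7 8:i→16,m→13,z→8,y→7,c→8 9:i→9,m→17,z→16,y→9,c→7 10:i→10,m→10,z→10,y→10,c→10 11:i→10,m→11,z→11,y→18,c→11 12:i→18,m→12,z→12,y→19,c→12 13:i→20,m→13,z→13,y→12,c→13 14:i→10,m→14,z→20,y→14,c→18 15:i→15,m→19,z→15,y→10,c→15 16:i→16,m→21,z→16,y→7,c→7 17:i→14,m→17,z→21,y→17,c→12 18:i→10,m→18,z→18,y→22,c→18 19:i→22,m→19,z→19,y→10,c→19 20:i→10,m→20,z→20,y→18,c→18 21:i→20,m→21,z→21,y→12,c→12 22:i→10,m→22,z→22,y→10,c→22.
'mii': run [26, 18, 10, 1] end={s15} ∉↓L; 3/3 del acc.
'zyyy': |S_i|=[26, 16, 7, 4, 1] end={s15} ∉↓L; 4/4 del acc.
'cicyy': N↓-sim [26, 22, 14, 8, 4, 1] end={s15} rej; 5/5 deletions ∈↓L.
3 words, ⪯-incomp.

min(Σ*\↓L) = [mii, zyyy, cicyy].


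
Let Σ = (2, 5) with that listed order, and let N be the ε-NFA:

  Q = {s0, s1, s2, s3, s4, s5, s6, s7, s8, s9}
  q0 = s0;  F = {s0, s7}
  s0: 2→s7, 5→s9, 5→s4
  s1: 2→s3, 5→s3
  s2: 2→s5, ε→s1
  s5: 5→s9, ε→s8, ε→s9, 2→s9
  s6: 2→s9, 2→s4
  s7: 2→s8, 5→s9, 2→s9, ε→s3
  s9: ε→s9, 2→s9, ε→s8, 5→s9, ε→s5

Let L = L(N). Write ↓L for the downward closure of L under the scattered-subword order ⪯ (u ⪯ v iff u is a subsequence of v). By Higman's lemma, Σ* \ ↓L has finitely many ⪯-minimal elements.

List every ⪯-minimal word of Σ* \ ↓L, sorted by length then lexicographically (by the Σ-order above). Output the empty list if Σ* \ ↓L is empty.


|Q|=10, |F|=2, |δ|=22 (7 ε).
min D↑ (3 st, q0=0, F={2}): 0:2→1,5→2 1:2→2,5→2 2:2→2,5→2 (ε-aug+det+¬).
'5': run [7, 4] end={s4,s5,s8,s9} — reject; 1/1 deletions ∈↓L.
'22': run [7, 5, 3] end={s5,s8,s9} — reject; 2/2 del acc.
2 words, ⪯-incomp.

A = [5, 22].


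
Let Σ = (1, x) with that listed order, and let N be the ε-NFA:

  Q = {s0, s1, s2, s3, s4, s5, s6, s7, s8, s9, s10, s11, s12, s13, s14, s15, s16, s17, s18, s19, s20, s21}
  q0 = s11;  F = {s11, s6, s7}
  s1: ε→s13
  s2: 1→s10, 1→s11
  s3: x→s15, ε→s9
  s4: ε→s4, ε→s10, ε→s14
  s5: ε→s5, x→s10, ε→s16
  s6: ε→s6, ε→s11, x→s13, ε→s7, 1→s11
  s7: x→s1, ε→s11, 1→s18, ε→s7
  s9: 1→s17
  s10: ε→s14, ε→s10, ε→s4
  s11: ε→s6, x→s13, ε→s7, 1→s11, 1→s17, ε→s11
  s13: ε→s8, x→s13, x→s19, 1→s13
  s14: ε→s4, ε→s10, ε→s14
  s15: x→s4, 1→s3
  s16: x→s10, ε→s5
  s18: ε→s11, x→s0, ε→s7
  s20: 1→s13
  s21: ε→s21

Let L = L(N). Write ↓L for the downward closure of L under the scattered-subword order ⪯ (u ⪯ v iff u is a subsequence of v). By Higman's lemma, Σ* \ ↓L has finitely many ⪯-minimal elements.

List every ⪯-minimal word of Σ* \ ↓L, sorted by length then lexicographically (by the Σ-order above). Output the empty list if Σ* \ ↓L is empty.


|Q|=22, |F|=3, |δ|=46 (26 ε).
min D↑ (2 st, q0=0, F={1}): 0:1→0,x→1 1:1→1,x→1.
'x': run [10, 5] end={s0,s1,s13,s19,s8} — reject; 1/1 single-dels accept.
1 obstructions.

A = [x].


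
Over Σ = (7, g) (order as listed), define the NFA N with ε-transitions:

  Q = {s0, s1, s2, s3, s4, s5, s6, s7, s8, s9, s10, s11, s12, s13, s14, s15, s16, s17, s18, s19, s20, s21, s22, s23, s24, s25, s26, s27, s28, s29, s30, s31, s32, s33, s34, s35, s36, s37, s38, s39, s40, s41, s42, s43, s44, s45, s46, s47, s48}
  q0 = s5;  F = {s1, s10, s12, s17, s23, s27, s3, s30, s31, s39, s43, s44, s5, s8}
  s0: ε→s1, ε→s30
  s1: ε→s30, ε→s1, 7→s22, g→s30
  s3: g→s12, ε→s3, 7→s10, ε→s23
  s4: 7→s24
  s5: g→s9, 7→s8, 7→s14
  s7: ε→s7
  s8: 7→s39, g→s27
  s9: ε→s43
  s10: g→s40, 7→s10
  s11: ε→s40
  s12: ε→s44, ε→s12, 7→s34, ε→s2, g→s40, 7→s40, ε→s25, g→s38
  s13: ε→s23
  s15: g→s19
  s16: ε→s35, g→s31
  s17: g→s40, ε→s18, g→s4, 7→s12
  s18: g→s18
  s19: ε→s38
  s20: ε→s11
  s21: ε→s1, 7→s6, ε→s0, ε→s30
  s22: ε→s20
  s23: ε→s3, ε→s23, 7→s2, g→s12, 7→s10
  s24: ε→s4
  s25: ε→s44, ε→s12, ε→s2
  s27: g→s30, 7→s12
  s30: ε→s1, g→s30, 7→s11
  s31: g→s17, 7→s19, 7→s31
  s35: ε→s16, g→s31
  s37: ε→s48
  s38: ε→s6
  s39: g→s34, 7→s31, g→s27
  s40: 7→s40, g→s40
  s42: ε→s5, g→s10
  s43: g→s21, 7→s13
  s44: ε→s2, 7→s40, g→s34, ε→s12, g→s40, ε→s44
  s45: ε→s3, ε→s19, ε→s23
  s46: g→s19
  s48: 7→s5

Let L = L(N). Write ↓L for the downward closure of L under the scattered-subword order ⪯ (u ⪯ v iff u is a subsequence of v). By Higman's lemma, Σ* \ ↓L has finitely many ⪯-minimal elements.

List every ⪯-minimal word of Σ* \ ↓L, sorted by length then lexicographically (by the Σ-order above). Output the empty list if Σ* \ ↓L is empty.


A = [gg7, 7g77, 7g7g, g77g, g7gg, 777gg].

|Q|=49, |F|=14, |δ|=86 (39 ε).
min D↑ (12 st, q0=0, F={10}): 0:7→1,g→2 1:7→3,g→4 2:7→5,g→6 3:7→7,g→4 4:7→8,g→6 5:7→9,g→8 6:7→10,g→6 7:7→7,g→11 8:7→10,g→10 9:7→9,g→10 10:7→10,g→10 11:7→8,g→10 [Hopcroft].
'gg7': run [32, 26, 18, 8] end={s11,s20,s22,s24,s34,s4,s40,s6} ∉↓L; 3/3 del acc.
'7g77': run [32, 27, 18, 13, 4] end={s24,s34,s4,s40} — reject; 4/4 single-dels accept.
'7g7g': |S_i|=[32, 27, 18, 13, 4] end={s34,s38,s40,s6} ∉↓L; 4/4 deletions ∈↓L.
'g77g': |S_i|=[32, 26, 17, 6, 1] end={s40} rej; 4/4 del acc.
'g7gg': N↓-sim [32, 26, 17, 8, 4] end={s34,s38,s40,s6} — reject; 4/4 del acc.
'777gg': |S_i|=[32, 27, 22, 18, 12, 7] end={s18,s24,s34,s38,s4,s40,s6} ∉↓L; 5/5 deletions ∈↓L.
6 words, ⪯-incomp.
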